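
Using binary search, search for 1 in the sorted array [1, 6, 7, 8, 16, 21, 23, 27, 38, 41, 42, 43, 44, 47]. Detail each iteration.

Binary search for 1 in [1, 6, 7, 8, 16, 21, 23, 27, 38, 41, 42, 43, 44, 47]:

lo=0, hi=13, mid=6, arr[mid]=23 -> 23 > 1, search left half
lo=0, hi=5, mid=2, arr[mid]=7 -> 7 > 1, search left half
lo=0, hi=1, mid=0, arr[mid]=1 -> Found target at index 0!

Binary search finds 1 at index 0 after 3 comparisons. The search repeatedly halves the search space by comparing with the middle element.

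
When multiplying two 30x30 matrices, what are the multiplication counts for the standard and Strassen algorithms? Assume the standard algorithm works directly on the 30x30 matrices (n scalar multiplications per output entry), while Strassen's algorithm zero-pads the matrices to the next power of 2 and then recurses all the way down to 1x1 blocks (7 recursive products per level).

Matrix multiplication for 30x30 matrices:

Strassen's algorithm requires power-of-2 dimensions. Pad 30x30 to 32x32 (next power of 2).

Standard algorithm: 30^3 = 27000 multiplications
Strassen's algorithm: 7^(log2(32)) = 7^5 = 16807 multiplications
Savings: 27000 - 16807 = 10193 multiplications

Standard: 27000 multiplications (30^3). Strassen: 16807 multiplications (7^5, after padding to 32x32). Strassen reduces 8 recursive multiplications to 7 at each level.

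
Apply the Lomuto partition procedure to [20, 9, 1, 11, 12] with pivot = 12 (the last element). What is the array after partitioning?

Lomuto partition with pivot = 12:

Initial array: [20, 9, 1, 11, 12]

arr[0]=20 > 12: no swap
arr[1]=9 <= 12: swap with position 0, array becomes [9, 20, 1, 11, 12]
arr[2]=1 <= 12: swap with position 1, array becomes [9, 1, 20, 11, 12]
arr[3]=11 <= 12: swap with position 2, array becomes [9, 1, 11, 20, 12]

Place pivot at position 3: [9, 1, 11, 12, 20]
Pivot position: 3

After partitioning with pivot 12, the array becomes [9, 1, 11, 12, 20]. The pivot is placed at index 3. All elements to the left of the pivot are <= 12, and all elements to the right are > 12.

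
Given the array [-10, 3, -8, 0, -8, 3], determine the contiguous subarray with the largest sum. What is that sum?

Using Kadane's algorithm on [-10, 3, -8, 0, -8, 3]:

Scanning through the array:
Position 1 (value 3): max_ending_here = 3, max_so_far = 3
Position 2 (value -8): max_ending_here = -5, max_so_far = 3
Position 3 (value 0): max_ending_here = 0, max_so_far = 3
Position 4 (value -8): max_ending_here = -8, max_so_far = 3
Position 5 (value 3): max_ending_here = 3, max_so_far = 3

Maximum subarray: [3]
Maximum sum: 3

The maximum subarray is [3] with sum 3. This subarray runs from index 1 to index 1.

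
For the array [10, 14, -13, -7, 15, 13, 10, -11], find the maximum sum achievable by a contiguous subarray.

Using Kadane's algorithm on [10, 14, -13, -7, 15, 13, 10, -11]:

Scanning through the array:
Position 1 (value 14): max_ending_here = 24, max_so_far = 24
Position 2 (value -13): max_ending_here = 11, max_so_far = 24
Position 3 (value -7): max_ending_here = 4, max_so_far = 24
Position 4 (value 15): max_ending_here = 19, max_so_far = 24
Position 5 (value 13): max_ending_here = 32, max_so_far = 32
Position 6 (value 10): max_ending_here = 42, max_so_far = 42
Position 7 (value -11): max_ending_here = 31, max_so_far = 42

Maximum subarray: [10, 14, -13, -7, 15, 13, 10]
Maximum sum: 42

The maximum subarray is [10, 14, -13, -7, 15, 13, 10] with sum 42. This subarray runs from index 0 to index 6.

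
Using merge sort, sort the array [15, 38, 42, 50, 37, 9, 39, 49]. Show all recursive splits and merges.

Merge sort trace:

Split: [15, 38, 42, 50, 37, 9, 39, 49] -> [15, 38, 42, 50] and [37, 9, 39, 49]
  Split: [15, 38, 42, 50] -> [15, 38] and [42, 50]
    Split: [15, 38] -> [15] and [38]
    Merge: [15] + [38] -> [15, 38]
    Split: [42, 50] -> [42] and [50]
    Merge: [42] + [50] -> [42, 50]
  Merge: [15, 38] + [42, 50] -> [15, 38, 42, 50]
  Split: [37, 9, 39, 49] -> [37, 9] and [39, 49]
    Split: [37, 9] -> [37] and [9]
    Merge: [37] + [9] -> [9, 37]
    Split: [39, 49] -> [39] and [49]
    Merge: [39] + [49] -> [39, 49]
  Merge: [9, 37] + [39, 49] -> [9, 37, 39, 49]
Merge: [15, 38, 42, 50] + [9, 37, 39, 49] -> [9, 15, 37, 38, 39, 42, 49, 50]

Final sorted array: [9, 15, 37, 38, 39, 42, 49, 50]

The merge sort proceeds by recursively splitting the array and merging sorted halves.
After all merges, the sorted array is [9, 15, 37, 38, 39, 42, 49, 50].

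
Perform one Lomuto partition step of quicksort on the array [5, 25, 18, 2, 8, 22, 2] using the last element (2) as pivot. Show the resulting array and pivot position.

Lomuto partition with pivot = 2:

Initial array: [5, 25, 18, 2, 8, 22, 2]

arr[0]=5 > 2: no swap
arr[1]=25 > 2: no swap
arr[2]=18 > 2: no swap
arr[3]=2 <= 2: swap with position 0, array becomes [2, 25, 18, 5, 8, 22, 2]
arr[4]=8 > 2: no swap
arr[5]=22 > 2: no swap

Place pivot at position 1: [2, 2, 18, 5, 8, 22, 25]
Pivot position: 1

After partitioning with pivot 2, the array becomes [2, 2, 18, 5, 8, 22, 25]. The pivot is placed at index 1. All elements to the left of the pivot are <= 2, and all elements to the right are > 2.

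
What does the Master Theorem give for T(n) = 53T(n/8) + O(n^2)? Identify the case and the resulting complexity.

Master Theorem for T(n) = 53T(n/8) + O(n^2):

a = 53, b = 8, c = 2
log_b(a) = log_8(53) = 1.9093

Case 3: c = 2 > log_8(53) = 1.9093
T(n) = O(n^2) = O(n^2)

For T(n) = 53T(n/8) + O(n^2): log_8(53) = 1.9093. This is Case 3 of the Master Theorem (c > log_b(a), work dominated by root), giving O(n^2).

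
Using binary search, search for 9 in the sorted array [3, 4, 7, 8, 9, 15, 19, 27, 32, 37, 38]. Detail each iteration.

Binary search for 9 in [3, 4, 7, 8, 9, 15, 19, 27, 32, 37, 38]:

lo=0, hi=10, mid=5, arr[mid]=15 -> 15 > 9, search left half
lo=0, hi=4, mid=2, arr[mid]=7 -> 7 < 9, search right half
lo=3, hi=4, mid=3, arr[mid]=8 -> 8 < 9, search right half
lo=4, hi=4, mid=4, arr[mid]=9 -> Found target at index 4!

Binary search finds 9 at index 4 after 4 comparisons. The search repeatedly halves the search space by comparing with the middle element.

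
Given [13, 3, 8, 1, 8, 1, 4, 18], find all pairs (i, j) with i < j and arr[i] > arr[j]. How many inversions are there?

Finding inversions in [13, 3, 8, 1, 8, 1, 4, 18]:

(0, 1): arr[0]=13 > arr[1]=3
(0, 2): arr[0]=13 > arr[2]=8
(0, 3): arr[0]=13 > arr[3]=1
(0, 4): arr[0]=13 > arr[4]=8
(0, 5): arr[0]=13 > arr[5]=1
(0, 6): arr[0]=13 > arr[6]=4
(1, 3): arr[1]=3 > arr[3]=1
(1, 5): arr[1]=3 > arr[5]=1
(2, 3): arr[2]=8 > arr[3]=1
(2, 5): arr[2]=8 > arr[5]=1
(2, 6): arr[2]=8 > arr[6]=4
(4, 5): arr[4]=8 > arr[5]=1
(4, 6): arr[4]=8 > arr[6]=4

Total inversions: 13

The array has 13 inversion(s): (0,1), (0,2), (0,3), (0,4), (0,5), (0,6), (1,3), (1,5), (2,3), (2,5), (2,6), (4,5), (4,6). Each pair (i,j) satisfies i < j and arr[i] > arr[j].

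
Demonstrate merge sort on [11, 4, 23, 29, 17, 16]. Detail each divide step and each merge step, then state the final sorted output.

Merge sort trace:

Split: [11, 4, 23, 29, 17, 16] -> [11, 4, 23] and [29, 17, 16]
  Split: [11, 4, 23] -> [11] and [4, 23]
    Split: [4, 23] -> [4] and [23]
    Merge: [4] + [23] -> [4, 23]
  Merge: [11] + [4, 23] -> [4, 11, 23]
  Split: [29, 17, 16] -> [29] and [17, 16]
    Split: [17, 16] -> [17] and [16]
    Merge: [17] + [16] -> [16, 17]
  Merge: [29] + [16, 17] -> [16, 17, 29]
Merge: [4, 11, 23] + [16, 17, 29] -> [4, 11, 16, 17, 23, 29]

Final sorted array: [4, 11, 16, 17, 23, 29]

The merge sort proceeds by recursively splitting the array and merging sorted halves.
After all merges, the sorted array is [4, 11, 16, 17, 23, 29].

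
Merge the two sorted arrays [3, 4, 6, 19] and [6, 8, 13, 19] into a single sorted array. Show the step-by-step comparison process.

Merging process:

Compare 3 vs 6: take 3 from left. Merged: [3]
Compare 4 vs 6: take 4 from left. Merged: [3, 4]
Compare 6 vs 6: take 6 from left. Merged: [3, 4, 6]
Compare 19 vs 6: take 6 from right. Merged: [3, 4, 6, 6]
Compare 19 vs 8: take 8 from right. Merged: [3, 4, 6, 6, 8]
Compare 19 vs 13: take 13 from right. Merged: [3, 4, 6, 6, 8, 13]
Compare 19 vs 19: take 19 from left. Merged: [3, 4, 6, 6, 8, 13, 19]
Append remaining from right: [19]. Merged: [3, 4, 6, 6, 8, 13, 19, 19]

Final merged array: [3, 4, 6, 6, 8, 13, 19, 19]
Total comparisons: 7

The merged array is [3, 4, 6, 6, 8, 13, 19, 19], requiring 7 comparisons. The merge step runs in O(n) time where n is the total number of elements.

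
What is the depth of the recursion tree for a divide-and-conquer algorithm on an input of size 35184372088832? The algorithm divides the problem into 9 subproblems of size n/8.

For divide and conquer with division factor 8:

Problem sizes at each level:
Level 0: 35184372088832
Level 1: 4398046511104
Level 2: 549755813888
Level 3: 68719476736
Level 4: 8589934592
Level 5: 1073741824
Level 6: 134217728
Level 7: 16777216
Level 8: 2097152
Level 9: 262144
Level 10: 32768
Level 11: 4096
Level 12: 512
Level 13: 64
Level 14: 8
Level 15: 1

The root is level 0 and the size-1 base case is level 15 (the tree spans levels 0 through 15, i.e. 16 levels counting the root), so the depth is the number of divisions: log_8(35184372088832) = 15

The recursion tree depth is log_8(35184372088832) = 15. At each level, the problem size is divided by 8, so it takes 15 divisions to reduce to a base case of size 1. The algorithm makes 9 recursive calls at each level.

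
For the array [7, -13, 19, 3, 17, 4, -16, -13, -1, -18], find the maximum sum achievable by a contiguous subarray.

Using Kadane's algorithm on [7, -13, 19, 3, 17, 4, -16, -13, -1, -18]:

Scanning through the array:
Position 1 (value -13): max_ending_here = -6, max_so_far = 7
Position 2 (value 19): max_ending_here = 19, max_so_far = 19
Position 3 (value 3): max_ending_here = 22, max_so_far = 22
Position 4 (value 17): max_ending_here = 39, max_so_far = 39
Position 5 (value 4): max_ending_here = 43, max_so_far = 43
Position 6 (value -16): max_ending_here = 27, max_so_far = 43
Position 7 (value -13): max_ending_here = 14, max_so_far = 43
Position 8 (value -1): max_ending_here = 13, max_so_far = 43
Position 9 (value -18): max_ending_here = -5, max_so_far = 43

Maximum subarray: [19, 3, 17, 4]
Maximum sum: 43

The maximum subarray is [19, 3, 17, 4] with sum 43. This subarray runs from index 2 to index 5.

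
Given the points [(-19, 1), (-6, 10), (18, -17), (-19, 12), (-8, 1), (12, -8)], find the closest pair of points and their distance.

Computing all pairwise distances among 6 points:

d((-19, 1), (-6, 10)) = 15.8114
d((-19, 1), (18, -17)) = 41.1461
d((-19, 1), (-19, 12)) = 11.0
d((-19, 1), (-8, 1)) = 11.0
d((-19, 1), (12, -8)) = 32.28
d((-6, 10), (18, -17)) = 36.1248
d((-6, 10), (-19, 12)) = 13.1529
d((-6, 10), (-8, 1)) = 9.2195 <-- minimum
d((-6, 10), (12, -8)) = 25.4558
d((18, -17), (-19, 12)) = 47.0106
d((18, -17), (-8, 1)) = 31.6228
d((18, -17), (12, -8)) = 10.8167
d((-19, 12), (-8, 1)) = 15.5563
d((-19, 12), (12, -8)) = 36.8917
d((-8, 1), (12, -8)) = 21.9317

Closest pair: (-6, 10) and (-8, 1) with distance 9.2195

The closest pair is (-6, 10) and (-8, 1) with Euclidean distance 9.2195. For 6 points, brute-force pairwise comparison is shown above. For large n, the divide-and-conquer algorithm (sort by x, recurse on halves, check the dividing strip) achieves O(n log n).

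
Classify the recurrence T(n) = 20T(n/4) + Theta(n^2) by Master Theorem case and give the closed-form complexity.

Master Theorem for T(n) = 20T(n/4) + O(n^2):

a = 20, b = 4, c = 2
log_b(a) = log_4(20) = 2.1610

Case 1: c = 2 < log_4(20) = 2.1610
T(n) = O(n^(log_4 20))

For T(n) = 20T(n/4) + O(n^2): log_4(20) = 2.1610. This is Case 1 of the Master Theorem (c < log_b(a), work dominated by leaves), giving O(n^(log_4 20)).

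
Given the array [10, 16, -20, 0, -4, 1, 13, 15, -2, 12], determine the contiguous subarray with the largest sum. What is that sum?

Using Kadane's algorithm on [10, 16, -20, 0, -4, 1, 13, 15, -2, 12]:

Scanning through the array:
Position 1 (value 16): max_ending_here = 26, max_so_far = 26
Position 2 (value -20): max_ending_here = 6, max_so_far = 26
Position 3 (value 0): max_ending_here = 6, max_so_far = 26
Position 4 (value -4): max_ending_here = 2, max_so_far = 26
Position 5 (value 1): max_ending_here = 3, max_so_far = 26
Position 6 (value 13): max_ending_here = 16, max_so_far = 26
Position 7 (value 15): max_ending_here = 31, max_so_far = 31
Position 8 (value -2): max_ending_here = 29, max_so_far = 31
Position 9 (value 12): max_ending_here = 41, max_so_far = 41

Maximum subarray: [10, 16, -20, 0, -4, 1, 13, 15, -2, 12]
Maximum sum: 41

The maximum subarray is [10, 16, -20, 0, -4, 1, 13, 15, -2, 12] with sum 41. This subarray runs from index 0 to index 9.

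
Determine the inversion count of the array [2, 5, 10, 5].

Finding inversions in [2, 5, 10, 5]:

(2, 3): arr[2]=10 > arr[3]=5

Total inversions: 1

The array has 1 inversion(s): (2,3). Each pair (i,j) satisfies i < j and arr[i] > arr[j].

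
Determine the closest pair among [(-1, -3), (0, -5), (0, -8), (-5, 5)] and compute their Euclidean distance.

Computing all pairwise distances among 4 points:

d((-1, -3), (0, -5)) = 2.2361 <-- minimum
d((-1, -3), (0, -8)) = 5.099
d((-1, -3), (-5, 5)) = 8.9443
d((0, -5), (0, -8)) = 3.0
d((0, -5), (-5, 5)) = 11.1803
d((0, -8), (-5, 5)) = 13.9284

Closest pair: (-1, -3) and (0, -5) with distance 2.2361

The closest pair is (-1, -3) and (0, -5) with Euclidean distance 2.2361. For 4 points, brute-force pairwise comparison is shown above. For large n, the divide-and-conquer algorithm (sort by x, recurse on halves, check the dividing strip) achieves O(n log n).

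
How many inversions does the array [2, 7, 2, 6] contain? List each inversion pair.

Finding inversions in [2, 7, 2, 6]:

(1, 2): arr[1]=7 > arr[2]=2
(1, 3): arr[1]=7 > arr[3]=6

Total inversions: 2

The array has 2 inversion(s): (1,2), (1,3). Each pair (i,j) satisfies i < j and arr[i] > arr[j].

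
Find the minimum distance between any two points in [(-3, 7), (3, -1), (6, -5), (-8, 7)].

Computing all pairwise distances among 4 points:

d((-3, 7), (3, -1)) = 10.0
d((-3, 7), (6, -5)) = 15.0
d((-3, 7), (-8, 7)) = 5.0 <-- minimum
d((3, -1), (6, -5)) = 5.0 <-- minimum
d((3, -1), (-8, 7)) = 13.6015
d((6, -5), (-8, 7)) = 18.4391

Minimum distance: 5.0 (tie among 2 pairs: (-3, 7) and (-8, 7); (3, -1) and (6, -5))

The minimum Euclidean distance is 5.0. There is a tie: 2 pairs achieve this minimum — (-3, 7) and (-8, 7); (3, -1) and (6, -5). Any of these is a valid closest pair. For 4 points, brute-force pairwise comparison is shown above. For large n, the divide-and-conquer algorithm (sort by x, recurse on halves, check the dividing strip) achieves O(n log n).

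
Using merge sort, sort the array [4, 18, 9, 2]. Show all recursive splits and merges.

Merge sort trace:

Split: [4, 18, 9, 2] -> [4, 18] and [9, 2]
  Split: [4, 18] -> [4] and [18]
  Merge: [4] + [18] -> [4, 18]
  Split: [9, 2] -> [9] and [2]
  Merge: [9] + [2] -> [2, 9]
Merge: [4, 18] + [2, 9] -> [2, 4, 9, 18]

Final sorted array: [2, 4, 9, 18]

The merge sort proceeds by recursively splitting the array and merging sorted halves.
After all merges, the sorted array is [2, 4, 9, 18].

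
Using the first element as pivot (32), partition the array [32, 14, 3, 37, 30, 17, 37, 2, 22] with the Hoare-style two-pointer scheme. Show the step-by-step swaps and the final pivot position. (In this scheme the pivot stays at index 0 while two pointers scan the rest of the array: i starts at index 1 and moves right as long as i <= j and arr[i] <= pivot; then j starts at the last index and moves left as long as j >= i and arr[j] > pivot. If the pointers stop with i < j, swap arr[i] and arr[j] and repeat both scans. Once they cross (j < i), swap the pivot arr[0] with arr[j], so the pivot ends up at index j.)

Hoare-style two-pointer partition with pivot = 32:

Initial array: [32, 14, 3, 37, 30, 17, 37, 2, 22]

Pointers start at i = 1, j = 8.
i stops at index 3 (arr[3]=37 > 32), j stops at index 8 (arr[8]=22 <= 32): swap arr[3] and arr[8], array becomes [32, 14, 3, 22, 30, 17, 37, 2, 37]
i stops at index 6 (arr[6]=37 > 32), j stops at index 7 (arr[7]=2 <= 32): swap arr[6] and arr[7], array becomes [32, 14, 3, 22, 30, 17, 2, 37, 37]
i ends at 7, j ends at 6: the pointers have crossed (j < i), so scanning stops.

Swap pivot arr[0] with arr[6] to place pivot at position 6: [2, 14, 3, 22, 30, 17, 32, 37, 37]
Pivot position: 6

After partitioning with pivot 32, the array becomes [2, 14, 3, 22, 30, 17, 32, 37, 37]. The pivot is placed at index 6. All elements to the left of the pivot are <= 32, and all elements to the right are > 32.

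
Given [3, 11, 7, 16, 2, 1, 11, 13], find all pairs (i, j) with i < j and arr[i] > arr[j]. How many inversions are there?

Finding inversions in [3, 11, 7, 16, 2, 1, 11, 13]:

(0, 4): arr[0]=3 > arr[4]=2
(0, 5): arr[0]=3 > arr[5]=1
(1, 2): arr[1]=11 > arr[2]=7
(1, 4): arr[1]=11 > arr[4]=2
(1, 5): arr[1]=11 > arr[5]=1
(2, 4): arr[2]=7 > arr[4]=2
(2, 5): arr[2]=7 > arr[5]=1
(3, 4): arr[3]=16 > arr[4]=2
(3, 5): arr[3]=16 > arr[5]=1
(3, 6): arr[3]=16 > arr[6]=11
(3, 7): arr[3]=16 > arr[7]=13
(4, 5): arr[4]=2 > arr[5]=1

Total inversions: 12

The array has 12 inversion(s): (0,4), (0,5), (1,2), (1,4), (1,5), (2,4), (2,5), (3,4), (3,5), (3,6), (3,7), (4,5). Each pair (i,j) satisfies i < j and arr[i] > arr[j].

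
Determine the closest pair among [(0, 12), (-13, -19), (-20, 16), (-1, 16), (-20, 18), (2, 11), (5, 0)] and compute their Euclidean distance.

Computing all pairwise distances among 7 points:

d((0, 12), (-13, -19)) = 33.6155
d((0, 12), (-20, 16)) = 20.3961
d((0, 12), (-1, 16)) = 4.1231
d((0, 12), (-20, 18)) = 20.8806
d((0, 12), (2, 11)) = 2.2361
d((0, 12), (5, 0)) = 13.0
d((-13, -19), (-20, 16)) = 35.6931
d((-13, -19), (-1, 16)) = 37.0
d((-13, -19), (-20, 18)) = 37.6563
d((-13, -19), (2, 11)) = 33.541
d((-13, -19), (5, 0)) = 26.1725
d((-20, 16), (-1, 16)) = 19.0
d((-20, 16), (-20, 18)) = 2.0 <-- minimum
d((-20, 16), (2, 11)) = 22.561
d((-20, 16), (5, 0)) = 29.6816
d((-1, 16), (-20, 18)) = 19.105
d((-1, 16), (2, 11)) = 5.831
d((-1, 16), (5, 0)) = 17.088
d((-20, 18), (2, 11)) = 23.0868
d((-20, 18), (5, 0)) = 30.8058
d((2, 11), (5, 0)) = 11.4018

Closest pair: (-20, 16) and (-20, 18) with distance 2.0

The closest pair is (-20, 16) and (-20, 18) with Euclidean distance 2.0. For 7 points, brute-force pairwise comparison is shown above. For large n, the divide-and-conquer algorithm (sort by x, recurse on halves, check the dividing strip) achieves O(n log n).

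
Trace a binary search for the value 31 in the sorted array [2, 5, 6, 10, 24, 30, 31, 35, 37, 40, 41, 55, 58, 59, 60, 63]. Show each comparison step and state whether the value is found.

Binary search for 31 in [2, 5, 6, 10, 24, 30, 31, 35, 37, 40, 41, 55, 58, 59, 60, 63]:

lo=0, hi=15, mid=7, arr[mid]=35 -> 35 > 31, search left half
lo=0, hi=6, mid=3, arr[mid]=10 -> 10 < 31, search right half
lo=4, hi=6, mid=5, arr[mid]=30 -> 30 < 31, search right half
lo=6, hi=6, mid=6, arr[mid]=31 -> Found target at index 6!

Binary search finds 31 at index 6 after 4 comparisons. The search repeatedly halves the search space by comparing with the middle element.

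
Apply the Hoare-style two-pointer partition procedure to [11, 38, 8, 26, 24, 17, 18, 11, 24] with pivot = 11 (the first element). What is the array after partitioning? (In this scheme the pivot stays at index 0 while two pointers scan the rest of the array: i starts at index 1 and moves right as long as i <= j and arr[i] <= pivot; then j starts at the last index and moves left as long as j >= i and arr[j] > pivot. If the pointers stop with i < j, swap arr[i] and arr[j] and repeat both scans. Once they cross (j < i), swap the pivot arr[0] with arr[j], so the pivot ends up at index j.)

Hoare-style two-pointer partition with pivot = 11:

Initial array: [11, 38, 8, 26, 24, 17, 18, 11, 24]

Pointers start at i = 1, j = 8.
i stops at index 1 (arr[1]=38 > 11), j stops at index 7 (arr[7]=11 <= 11): swap arr[1] and arr[7], array becomes [11, 11, 8, 26, 24, 17, 18, 38, 24]
i ends at 3, j ends at 2: the pointers have crossed (j < i), so scanning stops.

Swap pivot arr[0] with arr[2] to place pivot at position 2: [8, 11, 11, 26, 24, 17, 18, 38, 24]
Pivot position: 2

After partitioning with pivot 11, the array becomes [8, 11, 11, 26, 24, 17, 18, 38, 24]. The pivot is placed at index 2. All elements to the left of the pivot are <= 11, and all elements to the right are > 11.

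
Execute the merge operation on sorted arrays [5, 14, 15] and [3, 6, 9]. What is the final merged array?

Merging process:

Compare 5 vs 3: take 3 from right. Merged: [3]
Compare 5 vs 6: take 5 from left. Merged: [3, 5]
Compare 14 vs 6: take 6 from right. Merged: [3, 5, 6]
Compare 14 vs 9: take 9 from right. Merged: [3, 5, 6, 9]
Append remaining from left: [14, 15]. Merged: [3, 5, 6, 9, 14, 15]

Final merged array: [3, 5, 6, 9, 14, 15]
Total comparisons: 4

The merged array is [3, 5, 6, 9, 14, 15], requiring 4 comparisons. The merge step runs in O(n) time where n is the total number of elements.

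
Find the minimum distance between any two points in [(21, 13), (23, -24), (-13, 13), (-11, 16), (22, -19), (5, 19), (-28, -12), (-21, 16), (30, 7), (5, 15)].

Computing all pairwise distances among 10 points:

d((21, 13), (23, -24)) = 37.054
d((21, 13), (-13, 13)) = 34.0
d((21, 13), (-11, 16)) = 32.1403
d((21, 13), (22, -19)) = 32.0156
d((21, 13), (5, 19)) = 17.088
d((21, 13), (-28, -12)) = 55.0091
d((21, 13), (-21, 16)) = 42.107
d((21, 13), (30, 7)) = 10.8167
d((21, 13), (5, 15)) = 16.1245
d((23, -24), (-13, 13)) = 51.6236
d((23, -24), (-11, 16)) = 52.4976
d((23, -24), (22, -19)) = 5.099
d((23, -24), (5, 19)) = 46.6154
d((23, -24), (-28, -12)) = 52.3927
d((23, -24), (-21, 16)) = 59.4643
d((23, -24), (30, 7)) = 31.7805
d((23, -24), (5, 15)) = 42.9535
d((-13, 13), (-11, 16)) = 3.6056 <-- minimum
d((-13, 13), (22, -19)) = 47.4236
d((-13, 13), (5, 19)) = 18.9737
d((-13, 13), (-28, -12)) = 29.1548
d((-13, 13), (-21, 16)) = 8.544
d((-13, 13), (30, 7)) = 43.4166
d((-13, 13), (5, 15)) = 18.1108
d((-11, 16), (22, -19)) = 48.1041
d((-11, 16), (5, 19)) = 16.2788
d((-11, 16), (-28, -12)) = 32.7567
d((-11, 16), (-21, 16)) = 10.0
d((-11, 16), (30, 7)) = 41.9762
d((-11, 16), (5, 15)) = 16.0312
d((22, -19), (5, 19)) = 41.6293
d((22, -19), (-28, -12)) = 50.4876
d((22, -19), (-21, 16)) = 55.4437
d((22, -19), (30, 7)) = 27.2029
d((22, -19), (5, 15)) = 38.0132
d((5, 19), (-28, -12)) = 45.2769
d((5, 19), (-21, 16)) = 26.1725
d((5, 19), (30, 7)) = 27.7308
d((5, 19), (5, 15)) = 4.0
d((-28, -12), (-21, 16)) = 28.8617
d((-28, -12), (30, 7)) = 61.0328
d((-28, -12), (5, 15)) = 42.638
d((-21, 16), (30, 7)) = 51.788
d((-21, 16), (5, 15)) = 26.0192
d((30, 7), (5, 15)) = 26.2488

Closest pair: (-13, 13) and (-11, 16) with distance 3.6056

The closest pair is (-13, 13) and (-11, 16) with Euclidean distance 3.6056. For 10 points, brute-force pairwise comparison is shown above. For large n, the divide-and-conquer algorithm (sort by x, recurse on halves, check the dividing strip) achieves O(n log n).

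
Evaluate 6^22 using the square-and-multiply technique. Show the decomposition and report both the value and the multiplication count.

Computing 6^22 by squaring (build up from 6^1; each line after the first costs one multiplication):

6^1 = 6
6^2 = (6^1)^2 = 6^2 = 36
6^4 = (6^2)^2 = 36^2 = 1296
6^5 = 6 * 6^4 = 6 * 1296 = 7776
6^10 = (6^5)^2 = 7776^2 = 60466176
6^11 = 6 * 6^10 = 6 * 60466176 = 362797056
6^22 = (6^11)^2 = 362797056^2 = 131621703842267136

Result: 131621703842267136
Multiplications needed: 6 (6 lines after 6^1)

6^22 = 131621703842267136. Using exponentiation by squaring, this requires 6 multiplications. The key idea: if the exponent is even, square the half-power; if odd, multiply by the base once.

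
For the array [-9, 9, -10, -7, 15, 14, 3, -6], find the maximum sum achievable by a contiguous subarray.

Using Kadane's algorithm on [-9, 9, -10, -7, 15, 14, 3, -6]:

Scanning through the array:
Position 1 (value 9): max_ending_here = 9, max_so_far = 9
Position 2 (value -10): max_ending_here = -1, max_so_far = 9
Position 3 (value -7): max_ending_here = -7, max_so_far = 9
Position 4 (value 15): max_ending_here = 15, max_so_far = 15
Position 5 (value 14): max_ending_here = 29, max_so_far = 29
Position 6 (value 3): max_ending_here = 32, max_so_far = 32
Position 7 (value -6): max_ending_here = 26, max_so_far = 32

Maximum subarray: [15, 14, 3]
Maximum sum: 32

The maximum subarray is [15, 14, 3] with sum 32. This subarray runs from index 4 to index 6.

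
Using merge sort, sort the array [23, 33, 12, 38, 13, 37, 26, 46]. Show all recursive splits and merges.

Merge sort trace:

Split: [23, 33, 12, 38, 13, 37, 26, 46] -> [23, 33, 12, 38] and [13, 37, 26, 46]
  Split: [23, 33, 12, 38] -> [23, 33] and [12, 38]
    Split: [23, 33] -> [23] and [33]
    Merge: [23] + [33] -> [23, 33]
    Split: [12, 38] -> [12] and [38]
    Merge: [12] + [38] -> [12, 38]
  Merge: [23, 33] + [12, 38] -> [12, 23, 33, 38]
  Split: [13, 37, 26, 46] -> [13, 37] and [26, 46]
    Split: [13, 37] -> [13] and [37]
    Merge: [13] + [37] -> [13, 37]
    Split: [26, 46] -> [26] and [46]
    Merge: [26] + [46] -> [26, 46]
  Merge: [13, 37] + [26, 46] -> [13, 26, 37, 46]
Merge: [12, 23, 33, 38] + [13, 26, 37, 46] -> [12, 13, 23, 26, 33, 37, 38, 46]

Final sorted array: [12, 13, 23, 26, 33, 37, 38, 46]

The merge sort proceeds by recursively splitting the array and merging sorted halves.
After all merges, the sorted array is [12, 13, 23, 26, 33, 37, 38, 46].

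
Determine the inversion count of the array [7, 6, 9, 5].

Finding inversions in [7, 6, 9, 5]:

(0, 1): arr[0]=7 > arr[1]=6
(0, 3): arr[0]=7 > arr[3]=5
(1, 3): arr[1]=6 > arr[3]=5
(2, 3): arr[2]=9 > arr[3]=5

Total inversions: 4

The array has 4 inversion(s): (0,1), (0,3), (1,3), (2,3). Each pair (i,j) satisfies i < j and arr[i] > arr[j].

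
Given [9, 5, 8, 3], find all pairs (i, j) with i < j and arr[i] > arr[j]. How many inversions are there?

Finding inversions in [9, 5, 8, 3]:

(0, 1): arr[0]=9 > arr[1]=5
(0, 2): arr[0]=9 > arr[2]=8
(0, 3): arr[0]=9 > arr[3]=3
(1, 3): arr[1]=5 > arr[3]=3
(2, 3): arr[2]=8 > arr[3]=3

Total inversions: 5

The array has 5 inversion(s): (0,1), (0,2), (0,3), (1,3), (2,3). Each pair (i,j) satisfies i < j and arr[i] > arr[j].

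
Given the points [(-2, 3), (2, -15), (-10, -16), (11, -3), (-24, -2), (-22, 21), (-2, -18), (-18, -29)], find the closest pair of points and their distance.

Computing all pairwise distances among 8 points:

d((-2, 3), (2, -15)) = 18.4391
d((-2, 3), (-10, -16)) = 20.6155
d((-2, 3), (11, -3)) = 14.3178
d((-2, 3), (-24, -2)) = 22.561
d((-2, 3), (-22, 21)) = 26.9072
d((-2, 3), (-2, -18)) = 21.0
d((-2, 3), (-18, -29)) = 35.7771
d((2, -15), (-10, -16)) = 12.0416
d((2, -15), (11, -3)) = 15.0
d((2, -15), (-24, -2)) = 29.0689
d((2, -15), (-22, 21)) = 43.2666
d((2, -15), (-2, -18)) = 5.0 <-- minimum
d((2, -15), (-18, -29)) = 24.4131
d((-10, -16), (11, -3)) = 24.6982
d((-10, -16), (-24, -2)) = 19.799
d((-10, -16), (-22, 21)) = 38.8973
d((-10, -16), (-2, -18)) = 8.2462
d((-10, -16), (-18, -29)) = 15.2643
d((11, -3), (-24, -2)) = 35.0143
d((11, -3), (-22, 21)) = 40.8044
d((11, -3), (-2, -18)) = 19.8494
d((11, -3), (-18, -29)) = 38.9487
d((-24, -2), (-22, 21)) = 23.0868
d((-24, -2), (-2, -18)) = 27.2029
d((-24, -2), (-18, -29)) = 27.6586
d((-22, 21), (-2, -18)) = 43.8292
d((-22, 21), (-18, -29)) = 50.1597
d((-2, -18), (-18, -29)) = 19.4165

Closest pair: (2, -15) and (-2, -18) with distance 5.0

The closest pair is (2, -15) and (-2, -18) with Euclidean distance 5.0. For 8 points, brute-force pairwise comparison is shown above. For large n, the divide-and-conquer algorithm (sort by x, recurse on halves, check the dividing strip) achieves O(n log n).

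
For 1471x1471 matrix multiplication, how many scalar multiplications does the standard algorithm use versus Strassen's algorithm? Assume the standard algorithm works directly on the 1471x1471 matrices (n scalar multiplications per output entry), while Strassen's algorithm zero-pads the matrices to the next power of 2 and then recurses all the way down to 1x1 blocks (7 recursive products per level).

Matrix multiplication for 1471x1471 matrices:

Strassen's algorithm requires power-of-2 dimensions. Pad 1471x1471 to 2048x2048 (next power of 2).

Standard algorithm: 1471^3 = 3183010111 multiplications
Strassen's algorithm: 7^(log2(2048)) = 7^11 = 1977326743 multiplications
Savings: 3183010111 - 1977326743 = 1205683368 multiplications

Standard: 3183010111 multiplications (1471^3). Strassen: 1977326743 multiplications (7^11, after padding to 2048x2048). Strassen reduces 8 recursive multiplications to 7 at each level.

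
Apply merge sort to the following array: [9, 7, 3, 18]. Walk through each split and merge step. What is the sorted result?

Merge sort trace:

Split: [9, 7, 3, 18] -> [9, 7] and [3, 18]
  Split: [9, 7] -> [9] and [7]
  Merge: [9] + [7] -> [7, 9]
  Split: [3, 18] -> [3] and [18]
  Merge: [3] + [18] -> [3, 18]
Merge: [7, 9] + [3, 18] -> [3, 7, 9, 18]

Final sorted array: [3, 7, 9, 18]

The merge sort proceeds by recursively splitting the array and merging sorted halves.
After all merges, the sorted array is [3, 7, 9, 18].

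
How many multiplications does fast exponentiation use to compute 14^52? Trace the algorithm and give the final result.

Computing 14^52 by squaring (build up from 14^1; each line after the first costs one multiplication):

14^1 = 14
14^2 = (14^1)^2 = 14^2 = 196
14^3 = 14 * 14^2 = 14 * 196 = 2744
14^6 = (14^3)^2 = 2744^2 = 7529536
14^12 = (14^6)^2 = 7529536^2 = 56693912375296
14^13 = 14 * 14^12 = 14 * 56693912375296 = 793714773254144
14^26 = (14^13)^2 = 793714773254144^2 = 629983141281877223603213172736
14^52 = (14^26)^2 = 629983141281877223603213172736^2 = 396878758299381678483277913691857524931552116018231373725696

Result: 396878758299381678483277913691857524931552116018231373725696
Multiplications needed: 7 (7 lines after 14^1)

14^52 = 396878758299381678483277913691857524931552116018231373725696. Using exponentiation by squaring, this requires 7 multiplications. The key idea: if the exponent is even, square the half-power; if odd, multiply by the base once.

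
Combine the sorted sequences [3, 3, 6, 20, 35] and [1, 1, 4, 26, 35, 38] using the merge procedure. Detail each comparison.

Merging process:

Compare 3 vs 1: take 1 from right. Merged: [1]
Compare 3 vs 1: take 1 from right. Merged: [1, 1]
Compare 3 vs 4: take 3 from left. Merged: [1, 1, 3]
Compare 3 vs 4: take 3 from left. Merged: [1, 1, 3, 3]
Compare 6 vs 4: take 4 from right. Merged: [1, 1, 3, 3, 4]
Compare 6 vs 26: take 6 from left. Merged: [1, 1, 3, 3, 4, 6]
Compare 20 vs 26: take 20 from left. Merged: [1, 1, 3, 3, 4, 6, 20]
Compare 35 vs 26: take 26 from right. Merged: [1, 1, 3, 3, 4, 6, 20, 26]
Compare 35 vs 35: take 35 from left. Merged: [1, 1, 3, 3, 4, 6, 20, 26, 35]
Append remaining from right: [35, 38]. Merged: [1, 1, 3, 3, 4, 6, 20, 26, 35, 35, 38]

Final merged array: [1, 1, 3, 3, 4, 6, 20, 26, 35, 35, 38]
Total comparisons: 9

The merged array is [1, 1, 3, 3, 4, 6, 20, 26, 35, 35, 38], requiring 9 comparisons. The merge step runs in O(n) time where n is the total number of elements.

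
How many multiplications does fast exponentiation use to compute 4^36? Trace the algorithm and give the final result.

Computing 4^36 by squaring (build up from 4^1; each line after the first costs one multiplication):

4^1 = 4
4^2 = (4^1)^2 = 4^2 = 16
4^4 = (4^2)^2 = 16^2 = 256
4^8 = (4^4)^2 = 256^2 = 65536
4^9 = 4 * 4^8 = 4 * 65536 = 262144
4^18 = (4^9)^2 = 262144^2 = 68719476736
4^36 = (4^18)^2 = 68719476736^2 = 4722366482869645213696

Result: 4722366482869645213696
Multiplications needed: 6 (6 lines after 4^1)

4^36 = 4722366482869645213696. Using exponentiation by squaring, this requires 6 multiplications. The key idea: if the exponent is even, square the half-power; if odd, multiply by the base once.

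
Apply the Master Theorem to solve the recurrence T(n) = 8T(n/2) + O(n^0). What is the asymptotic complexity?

Master Theorem for T(n) = 8T(n/2) + O(n^0):

a = 8, b = 2, c = 0
log_b(a) = log_2(8) = 3.0000

Case 1: c = 0 < log_2(8) = 3.0000
T(n) = O(n^(log_2 8)) = O(n^3)

For T(n) = 8T(n/2) + O(n^0): log_2(8) = 3.0000. This is Case 1 of the Master Theorem (c < log_b(a), work dominated by leaves), giving O(n^3).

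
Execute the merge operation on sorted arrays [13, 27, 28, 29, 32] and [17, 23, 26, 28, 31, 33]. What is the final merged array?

Merging process:

Compare 13 vs 17: take 13 from left. Merged: [13]
Compare 27 vs 17: take 17 from right. Merged: [13, 17]
Compare 27 vs 23: take 23 from right. Merged: [13, 17, 23]
Compare 27 vs 26: take 26 from right. Merged: [13, 17, 23, 26]
Compare 27 vs 28: take 27 from left. Merged: [13, 17, 23, 26, 27]
Compare 28 vs 28: take 28 from left. Merged: [13, 17, 23, 26, 27, 28]
Compare 29 vs 28: take 28 from right. Merged: [13, 17, 23, 26, 27, 28, 28]
Compare 29 vs 31: take 29 from left. Merged: [13, 17, 23, 26, 27, 28, 28, 29]
Compare 32 vs 31: take 31 from right. Merged: [13, 17, 23, 26, 27, 28, 28, 29, 31]
Compare 32 vs 33: take 32 from left. Merged: [13, 17, 23, 26, 27, 28, 28, 29, 31, 32]
Append remaining from right: [33]. Merged: [13, 17, 23, 26, 27, 28, 28, 29, 31, 32, 33]

Final merged array: [13, 17, 23, 26, 27, 28, 28, 29, 31, 32, 33]
Total comparisons: 10

The merged array is [13, 17, 23, 26, 27, 28, 28, 29, 31, 32, 33], requiring 10 comparisons. The merge step runs in O(n) time where n is the total number of elements.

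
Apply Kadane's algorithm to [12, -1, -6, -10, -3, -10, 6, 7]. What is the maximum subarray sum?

Using Kadane's algorithm on [12, -1, -6, -10, -3, -10, 6, 7]:

Scanning through the array:
Position 1 (value -1): max_ending_here = 11, max_so_far = 12
Position 2 (value -6): max_ending_here = 5, max_so_far = 12
Position 3 (value -10): max_ending_here = -5, max_so_far = 12
Position 4 (value -3): max_ending_here = -3, max_so_far = 12
Position 5 (value -10): max_ending_here = -10, max_so_far = 12
Position 6 (value 6): max_ending_here = 6, max_so_far = 12
Position 7 (value 7): max_ending_here = 13, max_so_far = 13

Maximum subarray: [6, 7]
Maximum sum: 13

The maximum subarray is [6, 7] with sum 13. This subarray runs from index 6 to index 7.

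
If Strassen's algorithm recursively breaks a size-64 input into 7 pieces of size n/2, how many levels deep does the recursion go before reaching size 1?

For divide and conquer with division factor 2:

Problem sizes at each level:
Level 0: 64
Level 1: 32
Level 2: 16
Level 3: 8
Level 4: 4
Level 5: 2
Level 6: 1

The root is level 0 and the size-1 base case is level 6 (the tree spans levels 0 through 6, i.e. 7 levels counting the root), so the depth is the number of divisions: log_2(64) = 6

The recursion tree depth is log_2(64) = 6. At each level, the problem size is divided by 2, so it takes 6 divisions to reduce to a base case of size 1. The algorithm makes 7 recursive calls at each level.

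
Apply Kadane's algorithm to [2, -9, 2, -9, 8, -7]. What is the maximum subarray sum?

Using Kadane's algorithm on [2, -9, 2, -9, 8, -7]:

Scanning through the array:
Position 1 (value -9): max_ending_here = -7, max_so_far = 2
Position 2 (value 2): max_ending_here = 2, max_so_far = 2
Position 3 (value -9): max_ending_here = -7, max_so_far = 2
Position 4 (value 8): max_ending_here = 8, max_so_far = 8
Position 5 (value -7): max_ending_here = 1, max_so_far = 8

Maximum subarray: [8]
Maximum sum: 8

The maximum subarray is [8] with sum 8. This subarray runs from index 4 to index 4.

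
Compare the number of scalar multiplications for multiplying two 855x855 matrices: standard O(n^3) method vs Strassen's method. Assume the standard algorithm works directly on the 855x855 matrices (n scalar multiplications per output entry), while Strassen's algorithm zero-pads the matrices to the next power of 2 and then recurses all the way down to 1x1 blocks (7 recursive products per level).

Matrix multiplication for 855x855 matrices:

Strassen's algorithm requires power-of-2 dimensions. Pad 855x855 to 1024x1024 (next power of 2).

Standard algorithm: 855^3 = 625026375 multiplications
Strassen's algorithm: 7^(log2(1024)) = 7^10 = 282475249 multiplications
Savings: 625026375 - 282475249 = 342551126 multiplications

Standard: 625026375 multiplications (855^3). Strassen: 282475249 multiplications (7^10, after padding to 1024x1024). Strassen reduces 8 recursive multiplications to 7 at each level.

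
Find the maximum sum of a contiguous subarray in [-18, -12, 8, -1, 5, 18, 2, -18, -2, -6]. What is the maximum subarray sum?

Using Kadane's algorithm on [-18, -12, 8, -1, 5, 18, 2, -18, -2, -6]:

Scanning through the array:
Position 1 (value -12): max_ending_here = -12, max_so_far = -12
Position 2 (value 8): max_ending_here = 8, max_so_far = 8
Position 3 (value -1): max_ending_here = 7, max_so_far = 8
Position 4 (value 5): max_ending_here = 12, max_so_far = 12
Position 5 (value 18): max_ending_here = 30, max_so_far = 30
Position 6 (value 2): max_ending_here = 32, max_so_far = 32
Position 7 (value -18): max_ending_here = 14, max_so_far = 32
Position 8 (value -2): max_ending_here = 12, max_so_far = 32
Position 9 (value -6): max_ending_here = 6, max_so_far = 32

Maximum subarray: [8, -1, 5, 18, 2]
Maximum sum: 32

The maximum subarray is [8, -1, 5, 18, 2] with sum 32. This subarray runs from index 2 to index 6.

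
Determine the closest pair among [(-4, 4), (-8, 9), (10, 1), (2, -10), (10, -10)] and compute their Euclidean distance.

Computing all pairwise distances among 5 points:

d((-4, 4), (-8, 9)) = 6.4031 <-- minimum
d((-4, 4), (10, 1)) = 14.3178
d((-4, 4), (2, -10)) = 15.2315
d((-4, 4), (10, -10)) = 19.799
d((-8, 9), (10, 1)) = 19.6977
d((-8, 9), (2, -10)) = 21.4709
d((-8, 9), (10, -10)) = 26.1725
d((10, 1), (2, -10)) = 13.6015
d((10, 1), (10, -10)) = 11.0
d((2, -10), (10, -10)) = 8.0

Closest pair: (-4, 4) and (-8, 9) with distance 6.4031

The closest pair is (-4, 4) and (-8, 9) with Euclidean distance 6.4031. For 5 points, brute-force pairwise comparison is shown above. For large n, the divide-and-conquer algorithm (sort by x, recurse on halves, check the dividing strip) achieves O(n log n).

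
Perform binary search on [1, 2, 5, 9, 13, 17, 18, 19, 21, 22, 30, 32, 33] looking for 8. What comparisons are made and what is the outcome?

Binary search for 8 in [1, 2, 5, 9, 13, 17, 18, 19, 21, 22, 30, 32, 33]:

lo=0, hi=12, mid=6, arr[mid]=18 -> 18 > 8, search left half
lo=0, hi=5, mid=2, arr[mid]=5 -> 5 < 8, search right half
lo=3, hi=5, mid=4, arr[mid]=13 -> 13 > 8, search left half
lo=3, hi=3, mid=3, arr[mid]=9 -> 9 > 8, search left half
lo=3 > hi=2, target 8 not found

Binary search determines that 8 is not in the array after 4 comparisons. The search space was exhausted without finding the target.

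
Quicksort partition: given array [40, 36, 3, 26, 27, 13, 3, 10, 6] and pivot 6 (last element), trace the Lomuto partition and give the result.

Lomuto partition with pivot = 6:

Initial array: [40, 36, 3, 26, 27, 13, 3, 10, 6]

arr[0]=40 > 6: no swap
arr[1]=36 > 6: no swap
arr[2]=3 <= 6: swap with position 0, array becomes [3, 36, 40, 26, 27, 13, 3, 10, 6]
arr[3]=26 > 6: no swap
arr[4]=27 > 6: no swap
arr[5]=13 > 6: no swap
arr[6]=3 <= 6: swap with position 1, array becomes [3, 3, 40, 26, 27, 13, 36, 10, 6]
arr[7]=10 > 6: no swap

Place pivot at position 2: [3, 3, 6, 26, 27, 13, 36, 10, 40]
Pivot position: 2

After partitioning with pivot 6, the array becomes [3, 3, 6, 26, 27, 13, 36, 10, 40]. The pivot is placed at index 2. All elements to the left of the pivot are <= 6, and all elements to the right are > 6.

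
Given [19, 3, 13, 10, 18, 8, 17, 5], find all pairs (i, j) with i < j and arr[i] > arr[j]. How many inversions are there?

Finding inversions in [19, 3, 13, 10, 18, 8, 17, 5]:

(0, 1): arr[0]=19 > arr[1]=3
(0, 2): arr[0]=19 > arr[2]=13
(0, 3): arr[0]=19 > arr[3]=10
(0, 4): arr[0]=19 > arr[4]=18
(0, 5): arr[0]=19 > arr[5]=8
(0, 6): arr[0]=19 > arr[6]=17
(0, 7): arr[0]=19 > arr[7]=5
(2, 3): arr[2]=13 > arr[3]=10
(2, 5): arr[2]=13 > arr[5]=8
(2, 7): arr[2]=13 > arr[7]=5
(3, 5): arr[3]=10 > arr[5]=8
(3, 7): arr[3]=10 > arr[7]=5
(4, 5): arr[4]=18 > arr[5]=8
(4, 6): arr[4]=18 > arr[6]=17
(4, 7): arr[4]=18 > arr[7]=5
(5, 7): arr[5]=8 > arr[7]=5
(6, 7): arr[6]=17 > arr[7]=5

Total inversions: 17

The array has 17 inversion(s): (0,1), (0,2), (0,3), (0,4), (0,5), (0,6), (0,7), (2,3), (2,5), (2,7), (3,5), (3,7), (4,5), (4,6), (4,7), (5,7), (6,7). Each pair (i,j) satisfies i < j and arr[i] > arr[j].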